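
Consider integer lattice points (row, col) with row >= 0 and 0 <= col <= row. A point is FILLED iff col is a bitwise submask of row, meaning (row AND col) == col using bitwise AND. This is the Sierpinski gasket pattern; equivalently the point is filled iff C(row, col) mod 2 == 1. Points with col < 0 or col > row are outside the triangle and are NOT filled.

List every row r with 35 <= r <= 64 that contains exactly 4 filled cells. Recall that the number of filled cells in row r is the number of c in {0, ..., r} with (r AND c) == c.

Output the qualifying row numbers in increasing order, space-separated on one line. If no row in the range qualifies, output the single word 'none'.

Row r has 2^popcount(r) filled cells, so we need popcount(r) = log2(4) = 2.
Scan r = 35..64 and keep those with exactly 2 one-bits:
r=35=100011 popcount=3 -> skip
r=36=100100 popcount=2 -> KEEP
r=37=100101 popcount=3 -> skip
r=38=100110 popcount=3 -> skip
r=39=100111 popcount=4 -> skip
r=40=101000 popcount=2 -> KEEP
r=41=101001 popcount=3 -> skip
r=42=101010 popcount=3 -> skip
r=43=101011 popcount=4 -> skip
r=44=101100 popcount=3 -> skip
r=45=101101 popcount=4 -> skip
r=46=101110 popcount=4 -> skip
r=47=101111 popcount=5 -> skip
r=48=110000 popcount=2 -> KEEP
r=49=110001 popcount=3 -> skip
r=50=110010 popcount=3 -> skip
r=51=110011 popcount=4 -> skip
r=52=110100 popcount=3 -> skip
r=53=110101 popcount=4 -> skip
r=54=110110 popcount=4 -> skip
r=55=110111 popcount=5 -> skip
r=56=111000 popcount=3 -> skip
r=57=111001 popcount=4 -> skip
r=58=111010 popcount=4 -> skip
r=59=111011 popcount=5 -> skip
r=60=111100 popcount=4 -> skip
r=61=111101 popcount=5 -> skip
r=62=111110 popcount=5 -> skip
r=63=111111 popcount=6 -> skip
r=64=1000000 popcount=1 -> skip
Kept rows: 36 40 48

Answer: 36 40 48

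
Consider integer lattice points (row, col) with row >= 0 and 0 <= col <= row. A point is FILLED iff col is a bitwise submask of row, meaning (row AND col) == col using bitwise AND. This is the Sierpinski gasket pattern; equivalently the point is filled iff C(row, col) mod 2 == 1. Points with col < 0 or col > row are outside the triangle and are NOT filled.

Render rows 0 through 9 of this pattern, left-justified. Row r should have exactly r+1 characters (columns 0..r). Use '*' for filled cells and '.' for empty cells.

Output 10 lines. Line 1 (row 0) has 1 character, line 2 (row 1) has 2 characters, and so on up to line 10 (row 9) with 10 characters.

Answer: *
**
*.*
****
*...*
**..**
*.*.*.*
********
*.......*
**......**

Derivation:
r0=0: *
r1=1: **
r2=10: *.*
r3=11: ****
r4=100: *...*
r5=101: **..**
r6=110: *.*.*.*
r7=111: ********
r8=1000: *.......*
r9=1001: **......**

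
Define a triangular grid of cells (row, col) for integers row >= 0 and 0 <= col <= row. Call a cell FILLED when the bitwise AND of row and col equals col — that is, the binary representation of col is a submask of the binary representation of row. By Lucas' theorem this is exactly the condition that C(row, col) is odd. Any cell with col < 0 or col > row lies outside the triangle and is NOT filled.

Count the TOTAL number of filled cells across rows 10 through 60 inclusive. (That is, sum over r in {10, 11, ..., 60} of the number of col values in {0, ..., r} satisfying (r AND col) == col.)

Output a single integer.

r10=1010 pc2: +4 =4
r11=1011 pc3: +8 =12
r12=1100 pc2: +4 =16
r13=1101 pc3: +8 =24
r14=1110 pc3: +8 =32
r15=1111 pc4: +16 =48
r16=10000 pc1: +2 =50
r17=10001 pc2: +4 =54
r18=10010 pc2: +4 =58
r19=10011 pc3: +8 =66
r20=10100 pc2: +4 =70
r21=10101 pc3: +8 =78
r22=10110 pc3: +8 =86
r23=10111 pc4: +16 =102
r24=11000 pc2: +4 =106
r25=11001 pc3: +8 =114
r26=11010 pc3: +8 =122
r27=11011 pc4: +16 =138
r28=11100 pc3: +8 =146
r29=11101 pc4: +16 =162
r30=11110 pc4: +16 =178
r31=11111 pc5: +32 =210
r32=100000 pc1: +2 =212
r33=100001 pc2: +4 =216
r34=100010 pc2: +4 =220
r35=100011 pc3: +8 =228
r36=100100 pc2: +4 =232
r37=100101 pc3: +8 =240
r38=100110 pc3: +8 =248
r39=100111 pc4: +16 =264
r40=101000 pc2: +4 =268
r41=101001 pc3: +8 =276
r42=101010 pc3: +8 =284
r43=101011 pc4: +16 =300
r44=101100 pc3: +8 =308
r45=101101 pc4: +16 =324
r46=101110 pc4: +16 =340
r47=101111 pc5: +32 =372
r48=110000 pc2: +4 =376
r49=110001 pc3: +8 =384
r50=110010 pc3: +8 =392
r51=110011 pc4: +16 =408
r52=110100 pc3: +8 =416
r53=110101 pc4: +16 =432
r54=110110 pc4: +16 =448
r55=110111 pc5: +32 =480
r56=111000 pc3: +8 =488
r57=111001 pc4: +16 =504
r58=111010 pc4: +16 =520
r59=111011 pc5: +32 =552
r60=111100 pc4: +16 =568

Answer: 568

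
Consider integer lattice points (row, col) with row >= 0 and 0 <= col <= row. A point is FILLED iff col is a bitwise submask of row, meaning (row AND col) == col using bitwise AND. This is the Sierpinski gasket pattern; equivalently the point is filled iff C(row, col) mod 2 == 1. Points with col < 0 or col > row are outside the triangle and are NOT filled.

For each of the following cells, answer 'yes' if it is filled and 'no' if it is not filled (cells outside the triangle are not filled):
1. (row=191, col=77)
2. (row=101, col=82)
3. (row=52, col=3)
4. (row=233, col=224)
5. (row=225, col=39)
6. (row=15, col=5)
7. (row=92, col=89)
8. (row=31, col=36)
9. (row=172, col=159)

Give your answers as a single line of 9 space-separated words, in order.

Answer: no no no yes no yes no no no

Derivation:
(191,77): row=0b10111111, col=0b1001101, row AND col = 0b1101 = 13; 13 != 77 -> empty
(101,82): row=0b1100101, col=0b1010010, row AND col = 0b1000000 = 64; 64 != 82 -> empty
(52,3): row=0b110100, col=0b11, row AND col = 0b0 = 0; 0 != 3 -> empty
(233,224): row=0b11101001, col=0b11100000, row AND col = 0b11100000 = 224; 224 == 224 -> filled
(225,39): row=0b11100001, col=0b100111, row AND col = 0b100001 = 33; 33 != 39 -> empty
(15,5): row=0b1111, col=0b101, row AND col = 0b101 = 5; 5 == 5 -> filled
(92,89): row=0b1011100, col=0b1011001, row AND col = 0b1011000 = 88; 88 != 89 -> empty
(31,36): col outside [0, 31] -> not filled
(172,159): row=0b10101100, col=0b10011111, row AND col = 0b10001100 = 140; 140 != 159 -> empty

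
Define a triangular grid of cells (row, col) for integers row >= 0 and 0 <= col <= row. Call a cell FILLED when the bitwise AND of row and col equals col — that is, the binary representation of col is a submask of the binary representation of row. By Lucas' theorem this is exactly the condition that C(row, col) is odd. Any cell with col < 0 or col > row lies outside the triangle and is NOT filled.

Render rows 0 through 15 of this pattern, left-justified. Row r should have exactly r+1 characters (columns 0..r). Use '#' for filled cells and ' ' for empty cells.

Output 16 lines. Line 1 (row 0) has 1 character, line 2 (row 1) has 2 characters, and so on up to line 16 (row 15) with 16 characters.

Answer: #
##
# #
####
#   #
##  ##
# # # #
########
#       #
##      ##
# #     # #
####    ####
#   #   #   #
##  ##  ##  ##
# # # # # # # #
################

Derivation:
r0=0: #
r1=1: ##
r2=10: # #
r3=11: ####
r4=100: #   #
r5=101: ##  ##
r6=110: # # # #
r7=111: ########
r8=1000: #       #
r9=1001: ##      ##
r10=1010: # #     # #
r11=1011: ####    ####
r12=1100: #   #   #   #
r13=1101: ##  ##  ##  ##
r14=1110: # # # # # # # #
r15=1111: ################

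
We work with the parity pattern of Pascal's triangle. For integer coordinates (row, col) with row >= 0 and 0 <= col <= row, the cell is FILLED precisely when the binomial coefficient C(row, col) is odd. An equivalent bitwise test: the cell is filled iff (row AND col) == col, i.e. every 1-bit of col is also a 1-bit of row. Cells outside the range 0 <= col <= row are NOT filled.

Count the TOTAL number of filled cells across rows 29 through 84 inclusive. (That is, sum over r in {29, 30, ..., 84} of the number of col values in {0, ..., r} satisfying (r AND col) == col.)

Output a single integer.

Answer: 756

Derivation:
r29=11101 pc4: +16 =16
r30=11110 pc4: +16 =32
r31=11111 pc5: +32 =64
r32=100000 pc1: +2 =66
r33=100001 pc2: +4 =70
r34=100010 pc2: +4 =74
r35=100011 pc3: +8 =82
r36=100100 pc2: +4 =86
r37=100101 pc3: +8 =94
r38=100110 pc3: +8 =102
r39=100111 pc4: +16 =118
r40=101000 pc2: +4 =122
r41=101001 pc3: +8 =130
r42=101010 pc3: +8 =138
r43=101011 pc4: +16 =154
r44=101100 pc3: +8 =162
r45=101101 pc4: +16 =178
r46=101110 pc4: +16 =194
r47=101111 pc5: +32 =226
r48=110000 pc2: +4 =230
r49=110001 pc3: +8 =238
r50=110010 pc3: +8 =246
r51=110011 pc4: +16 =262
r52=110100 pc3: +8 =270
r53=110101 pc4: +16 =286
r54=110110 pc4: +16 =302
r55=110111 pc5: +32 =334
r56=111000 pc3: +8 =342
r57=111001 pc4: +16 =358
r58=111010 pc4: +16 =374
r59=111011 pc5: +32 =406
r60=111100 pc4: +16 =422
r61=111101 pc5: +32 =454
r62=111110 pc5: +32 =486
r63=111111 pc6: +64 =550
r64=1000000 pc1: +2 =552
r65=1000001 pc2: +4 =556
r66=1000010 pc2: +4 =560
r67=1000011 pc3: +8 =568
r68=1000100 pc2: +4 =572
r69=1000101 pc3: +8 =580
r70=1000110 pc3: +8 =588
r71=1000111 pc4: +16 =604
r72=1001000 pc2: +4 =608
r73=1001001 pc3: +8 =616
r74=1001010 pc3: +8 =624
r75=1001011 pc4: +16 =640
r76=1001100 pc3: +8 =648
r77=1001101 pc4: +16 =664
r78=1001110 pc4: +16 =680
r79=1001111 pc5: +32 =712
r80=1010000 pc2: +4 =716
r81=1010001 pc3: +8 =724
r82=1010010 pc3: +8 =732
r83=1010011 pc4: +16 =748
r84=1010100 pc3: +8 =756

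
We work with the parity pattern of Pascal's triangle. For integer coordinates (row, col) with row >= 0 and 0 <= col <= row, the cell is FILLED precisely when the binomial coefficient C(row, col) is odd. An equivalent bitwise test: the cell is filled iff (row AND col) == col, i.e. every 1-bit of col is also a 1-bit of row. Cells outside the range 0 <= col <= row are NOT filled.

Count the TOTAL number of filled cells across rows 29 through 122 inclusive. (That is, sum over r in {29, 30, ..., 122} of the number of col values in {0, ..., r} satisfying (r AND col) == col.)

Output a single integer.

r29=11101 pc4: +16 =16
r30=11110 pc4: +16 =32
r31=11111 pc5: +32 =64
r32=100000 pc1: +2 =66
r33=100001 pc2: +4 =70
r34=100010 pc2: +4 =74
r35=100011 pc3: +8 =82
r36=100100 pc2: +4 =86
r37=100101 pc3: +8 =94
r38=100110 pc3: +8 =102
r39=100111 pc4: +16 =118
r40=101000 pc2: +4 =122
r41=101001 pc3: +8 =130
r42=101010 pc3: +8 =138
r43=101011 pc4: +16 =154
r44=101100 pc3: +8 =162
r45=101101 pc4: +16 =178
r46=101110 pc4: +16 =194
r47=101111 pc5: +32 =226
r48=110000 pc2: +4 =230
r49=110001 pc3: +8 =238
r50=110010 pc3: +8 =246
r51=110011 pc4: +16 =262
r52=110100 pc3: +8 =270
r53=110101 pc4: +16 =286
r54=110110 pc4: +16 =302
r55=110111 pc5: +32 =334
r56=111000 pc3: +8 =342
r57=111001 pc4: +16 =358
r58=111010 pc4: +16 =374
r59=111011 pc5: +32 =406
r60=111100 pc4: +16 =422
r61=111101 pc5: +32 =454
r62=111110 pc5: +32 =486
r63=111111 pc6: +64 =550
r64=1000000 pc1: +2 =552
r65=1000001 pc2: +4 =556
r66=1000010 pc2: +4 =560
r67=1000011 pc3: +8 =568
r68=1000100 pc2: +4 =572
r69=1000101 pc3: +8 =580
r70=1000110 pc3: +8 =588
r71=1000111 pc4: +16 =604
r72=1001000 pc2: +4 =608
r73=1001001 pc3: +8 =616
r74=1001010 pc3: +8 =624
r75=1001011 pc4: +16 =640
r76=1001100 pc3: +8 =648
r77=1001101 pc4: +16 =664
r78=1001110 pc4: +16 =680
r79=1001111 pc5: +32 =712
r80=1010000 pc2: +4 =716
r81=1010001 pc3: +8 =724
r82=1010010 pc3: +8 =732
r83=1010011 pc4: +16 =748
r84=1010100 pc3: +8 =756
r85=1010101 pc4: +16 =772
r86=1010110 pc4: +16 =788
r87=1010111 pc5: +32 =820
r88=1011000 pc3: +8 =828
r89=1011001 pc4: +16 =844
r90=1011010 pc4: +16 =860
r91=1011011 pc5: +32 =892
r92=1011100 pc4: +16 =908
r93=1011101 pc5: +32 =940
r94=1011110 pc5: +32 =972
r95=1011111 pc6: +64 =1036
r96=1100000 pc2: +4 =1040
r97=1100001 pc3: +8 =1048
r98=1100010 pc3: +8 =1056
r99=1100011 pc4: +16 =1072
r100=1100100 pc3: +8 =1080
r101=1100101 pc4: +16 =1096
r102=1100110 pc4: +16 =1112
r103=1100111 pc5: +32 =1144
r104=1101000 pc3: +8 =1152
r105=1101001 pc4: +16 =1168
r106=1101010 pc4: +16 =1184
r107=1101011 pc5: +32 =1216
r108=1101100 pc4: +16 =1232
r109=1101101 pc5: +32 =1264
r110=1101110 pc5: +32 =1296
r111=1101111 pc6: +64 =1360
r112=1110000 pc3: +8 =1368
r113=1110001 pc4: +16 =1384
r114=1110010 pc4: +16 =1400
r115=1110011 pc5: +32 =1432
r116=1110100 pc4: +16 =1448
r117=1110101 pc5: +32 =1480
r118=1110110 pc5: +32 =1512
r119=1110111 pc6: +64 =1576
r120=1111000 pc4: +16 =1592
r121=1111001 pc5: +32 =1624
r122=1111010 pc5: +32 =1656

Answer: 1656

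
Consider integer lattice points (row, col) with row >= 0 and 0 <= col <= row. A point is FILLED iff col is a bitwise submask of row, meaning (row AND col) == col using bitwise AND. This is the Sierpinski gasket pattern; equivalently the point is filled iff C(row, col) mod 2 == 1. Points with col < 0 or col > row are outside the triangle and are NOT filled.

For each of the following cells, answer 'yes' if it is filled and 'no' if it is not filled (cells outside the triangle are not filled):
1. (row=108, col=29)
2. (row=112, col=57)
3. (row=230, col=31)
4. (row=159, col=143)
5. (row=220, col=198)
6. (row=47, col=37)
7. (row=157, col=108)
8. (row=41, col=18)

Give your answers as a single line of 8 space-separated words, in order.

Answer: no no no yes no yes no no

Derivation:
(108,29): row=0b1101100, col=0b11101, row AND col = 0b1100 = 12; 12 != 29 -> empty
(112,57): row=0b1110000, col=0b111001, row AND col = 0b110000 = 48; 48 != 57 -> empty
(230,31): row=0b11100110, col=0b11111, row AND col = 0b110 = 6; 6 != 31 -> empty
(159,143): row=0b10011111, col=0b10001111, row AND col = 0b10001111 = 143; 143 == 143 -> filled
(220,198): row=0b11011100, col=0b11000110, row AND col = 0b11000100 = 196; 196 != 198 -> empty
(47,37): row=0b101111, col=0b100101, row AND col = 0b100101 = 37; 37 == 37 -> filled
(157,108): row=0b10011101, col=0b1101100, row AND col = 0b1100 = 12; 12 != 108 -> empty
(41,18): row=0b101001, col=0b10010, row AND col = 0b0 = 0; 0 != 18 -> empty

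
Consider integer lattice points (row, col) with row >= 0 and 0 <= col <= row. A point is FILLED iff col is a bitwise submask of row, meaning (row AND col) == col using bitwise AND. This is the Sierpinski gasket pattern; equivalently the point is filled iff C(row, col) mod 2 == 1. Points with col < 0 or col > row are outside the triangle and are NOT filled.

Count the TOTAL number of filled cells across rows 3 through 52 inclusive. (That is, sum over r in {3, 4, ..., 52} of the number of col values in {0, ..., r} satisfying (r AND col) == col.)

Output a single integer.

Answer: 444

Derivation:
r3=11 pc2: +4 =4
r4=100 pc1: +2 =6
r5=101 pc2: +4 =10
r6=110 pc2: +4 =14
r7=111 pc3: +8 =22
r8=1000 pc1: +2 =24
r9=1001 pc2: +4 =28
r10=1010 pc2: +4 =32
r11=1011 pc3: +8 =40
r12=1100 pc2: +4 =44
r13=1101 pc3: +8 =52
r14=1110 pc3: +8 =60
r15=1111 pc4: +16 =76
r16=10000 pc1: +2 =78
r17=10001 pc2: +4 =82
r18=10010 pc2: +4 =86
r19=10011 pc3: +8 =94
r20=10100 pc2: +4 =98
r21=10101 pc3: +8 =106
r22=10110 pc3: +8 =114
r23=10111 pc4: +16 =130
r24=11000 pc2: +4 =134
r25=11001 pc3: +8 =142
r26=11010 pc3: +8 =150
r27=11011 pc4: +16 =166
r28=11100 pc3: +8 =174
r29=11101 pc4: +16 =190
r30=11110 pc4: +16 =206
r31=11111 pc5: +32 =238
r32=100000 pc1: +2 =240
r33=100001 pc2: +4 =244
r34=100010 pc2: +4 =248
r35=100011 pc3: +8 =256
r36=100100 pc2: +4 =260
r37=100101 pc3: +8 =268
r38=100110 pc3: +8 =276
r39=100111 pc4: +16 =292
r40=101000 pc2: +4 =296
r41=101001 pc3: +8 =304
r42=101010 pc3: +8 =312
r43=101011 pc4: +16 =328
r44=101100 pc3: +8 =336
r45=101101 pc4: +16 =352
r46=101110 pc4: +16 =368
r47=101111 pc5: +32 =400
r48=110000 pc2: +4 =404
r49=110001 pc3: +8 =412
r50=110010 pc3: +8 =420
r51=110011 pc4: +16 =436
r52=110100 pc3: +8 =444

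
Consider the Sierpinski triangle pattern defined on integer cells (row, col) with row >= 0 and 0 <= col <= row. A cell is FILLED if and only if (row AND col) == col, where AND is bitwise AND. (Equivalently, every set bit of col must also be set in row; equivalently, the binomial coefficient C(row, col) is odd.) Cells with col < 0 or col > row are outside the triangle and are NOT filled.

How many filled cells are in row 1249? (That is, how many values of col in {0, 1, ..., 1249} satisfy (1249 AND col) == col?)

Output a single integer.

Answer: 32

Derivation:
1249 in binary = 10011100001
popcount(1249) = number of 1-bits in 10011100001 = 5
A col c satisfies (1249 AND c) == c iff every set bit of c is also set in 1249; each of the 5 set bits of 1249 can independently be on or off in c.
count = 2^5 = 32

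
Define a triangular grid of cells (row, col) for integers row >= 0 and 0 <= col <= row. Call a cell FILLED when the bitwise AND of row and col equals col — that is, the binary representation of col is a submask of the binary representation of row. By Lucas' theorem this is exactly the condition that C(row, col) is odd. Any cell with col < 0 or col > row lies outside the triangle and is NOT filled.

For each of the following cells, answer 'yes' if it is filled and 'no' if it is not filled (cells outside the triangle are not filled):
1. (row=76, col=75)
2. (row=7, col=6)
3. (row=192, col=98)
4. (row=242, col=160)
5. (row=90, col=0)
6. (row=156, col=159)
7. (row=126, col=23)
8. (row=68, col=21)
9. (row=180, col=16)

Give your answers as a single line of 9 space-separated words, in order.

(76,75): row=0b1001100, col=0b1001011, row AND col = 0b1001000 = 72; 72 != 75 -> empty
(7,6): row=0b111, col=0b110, row AND col = 0b110 = 6; 6 == 6 -> filled
(192,98): row=0b11000000, col=0b1100010, row AND col = 0b1000000 = 64; 64 != 98 -> empty
(242,160): row=0b11110010, col=0b10100000, row AND col = 0b10100000 = 160; 160 == 160 -> filled
(90,0): row=0b1011010, col=0b0, row AND col = 0b0 = 0; 0 == 0 -> filled
(156,159): col outside [0, 156] -> not filled
(126,23): row=0b1111110, col=0b10111, row AND col = 0b10110 = 22; 22 != 23 -> empty
(68,21): row=0b1000100, col=0b10101, row AND col = 0b100 = 4; 4 != 21 -> empty
(180,16): row=0b10110100, col=0b10000, row AND col = 0b10000 = 16; 16 == 16 -> filled

Answer: no yes no yes yes no no no yes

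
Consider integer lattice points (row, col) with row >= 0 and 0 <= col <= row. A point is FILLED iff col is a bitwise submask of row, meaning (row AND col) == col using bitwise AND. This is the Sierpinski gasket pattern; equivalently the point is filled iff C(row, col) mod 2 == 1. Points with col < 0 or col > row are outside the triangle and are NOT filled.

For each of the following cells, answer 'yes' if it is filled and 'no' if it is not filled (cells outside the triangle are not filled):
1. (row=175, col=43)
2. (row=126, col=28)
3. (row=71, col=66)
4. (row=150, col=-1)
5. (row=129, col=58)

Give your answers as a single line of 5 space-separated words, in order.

Answer: yes yes yes no no

Derivation:
(175,43): row=0b10101111, col=0b101011, row AND col = 0b101011 = 43; 43 == 43 -> filled
(126,28): row=0b1111110, col=0b11100, row AND col = 0b11100 = 28; 28 == 28 -> filled
(71,66): row=0b1000111, col=0b1000010, row AND col = 0b1000010 = 66; 66 == 66 -> filled
(150,-1): col outside [0, 150] -> not filled
(129,58): row=0b10000001, col=0b111010, row AND col = 0b0 = 0; 0 != 58 -> empty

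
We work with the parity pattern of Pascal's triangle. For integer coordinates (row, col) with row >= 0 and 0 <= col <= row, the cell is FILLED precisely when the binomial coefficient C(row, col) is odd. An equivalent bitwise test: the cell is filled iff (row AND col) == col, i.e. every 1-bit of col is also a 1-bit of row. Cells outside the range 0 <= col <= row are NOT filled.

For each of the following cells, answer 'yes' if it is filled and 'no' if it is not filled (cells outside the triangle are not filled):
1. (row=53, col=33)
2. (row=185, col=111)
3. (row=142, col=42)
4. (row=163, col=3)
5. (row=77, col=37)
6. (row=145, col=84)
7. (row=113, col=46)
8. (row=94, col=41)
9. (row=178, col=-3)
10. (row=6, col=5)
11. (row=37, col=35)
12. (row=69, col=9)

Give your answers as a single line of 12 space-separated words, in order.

Answer: yes no no yes no no no no no no no no

Derivation:
(53,33): row=0b110101, col=0b100001, row AND col = 0b100001 = 33; 33 == 33 -> filled
(185,111): row=0b10111001, col=0b1101111, row AND col = 0b101001 = 41; 41 != 111 -> empty
(142,42): row=0b10001110, col=0b101010, row AND col = 0b1010 = 10; 10 != 42 -> empty
(163,3): row=0b10100011, col=0b11, row AND col = 0b11 = 3; 3 == 3 -> filled
(77,37): row=0b1001101, col=0b100101, row AND col = 0b101 = 5; 5 != 37 -> empty
(145,84): row=0b10010001, col=0b1010100, row AND col = 0b10000 = 16; 16 != 84 -> empty
(113,46): row=0b1110001, col=0b101110, row AND col = 0b100000 = 32; 32 != 46 -> empty
(94,41): row=0b1011110, col=0b101001, row AND col = 0b1000 = 8; 8 != 41 -> empty
(178,-3): col outside [0, 178] -> not filled
(6,5): row=0b110, col=0b101, row AND col = 0b100 = 4; 4 != 5 -> empty
(37,35): row=0b100101, col=0b100011, row AND col = 0b100001 = 33; 33 != 35 -> empty
(69,9): row=0b1000101, col=0b1001, row AND col = 0b1 = 1; 1 != 9 -> empty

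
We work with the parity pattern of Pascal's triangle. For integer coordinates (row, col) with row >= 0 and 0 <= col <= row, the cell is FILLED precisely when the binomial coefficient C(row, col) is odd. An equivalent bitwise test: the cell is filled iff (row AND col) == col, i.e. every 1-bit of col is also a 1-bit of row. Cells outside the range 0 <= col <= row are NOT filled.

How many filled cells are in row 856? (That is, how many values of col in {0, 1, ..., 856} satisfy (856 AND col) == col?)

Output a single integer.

856 in binary = 1101011000
popcount(856) = number of 1-bits in 1101011000 = 5
A col c satisfies (856 AND c) == c iff every set bit of c is also set in 856; each of the 5 set bits of 856 can independently be on or off in c.
count = 2^5 = 32

Answer: 32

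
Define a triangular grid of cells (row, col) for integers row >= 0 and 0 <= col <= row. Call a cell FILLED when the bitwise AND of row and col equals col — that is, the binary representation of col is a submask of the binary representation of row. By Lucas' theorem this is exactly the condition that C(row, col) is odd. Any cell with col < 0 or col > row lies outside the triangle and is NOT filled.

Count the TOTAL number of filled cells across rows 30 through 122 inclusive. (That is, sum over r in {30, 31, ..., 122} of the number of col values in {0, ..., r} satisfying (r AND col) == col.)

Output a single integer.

r30=11110 pc4: +16 =16
r31=11111 pc5: +32 =48
r32=100000 pc1: +2 =50
r33=100001 pc2: +4 =54
r34=100010 pc2: +4 =58
r35=100011 pc3: +8 =66
r36=100100 pc2: +4 =70
r37=100101 pc3: +8 =78
r38=100110 pc3: +8 =86
r39=100111 pc4: +16 =102
r40=101000 pc2: +4 =106
r41=101001 pc3: +8 =114
r42=101010 pc3: +8 =122
r43=101011 pc4: +16 =138
r44=101100 pc3: +8 =146
r45=101101 pc4: +16 =162
r46=101110 pc4: +16 =178
r47=101111 pc5: +32 =210
r48=110000 pc2: +4 =214
r49=110001 pc3: +8 =222
r50=110010 pc3: +8 =230
r51=110011 pc4: +16 =246
r52=110100 pc3: +8 =254
r53=110101 pc4: +16 =270
r54=110110 pc4: +16 =286
r55=110111 pc5: +32 =318
r56=111000 pc3: +8 =326
r57=111001 pc4: +16 =342
r58=111010 pc4: +16 =358
r59=111011 pc5: +32 =390
r60=111100 pc4: +16 =406
r61=111101 pc5: +32 =438
r62=111110 pc5: +32 =470
r63=111111 pc6: +64 =534
r64=1000000 pc1: +2 =536
r65=1000001 pc2: +4 =540
r66=1000010 pc2: +4 =544
r67=1000011 pc3: +8 =552
r68=1000100 pc2: +4 =556
r69=1000101 pc3: +8 =564
r70=1000110 pc3: +8 =572
r71=1000111 pc4: +16 =588
r72=1001000 pc2: +4 =592
r73=1001001 pc3: +8 =600
r74=1001010 pc3: +8 =608
r75=1001011 pc4: +16 =624
r76=1001100 pc3: +8 =632
r77=1001101 pc4: +16 =648
r78=1001110 pc4: +16 =664
r79=1001111 pc5: +32 =696
r80=1010000 pc2: +4 =700
r81=1010001 pc3: +8 =708
r82=1010010 pc3: +8 =716
r83=1010011 pc4: +16 =732
r84=1010100 pc3: +8 =740
r85=1010101 pc4: +16 =756
r86=1010110 pc4: +16 =772
r87=1010111 pc5: +32 =804
r88=1011000 pc3: +8 =812
r89=1011001 pc4: +16 =828
r90=1011010 pc4: +16 =844
r91=1011011 pc5: +32 =876
r92=1011100 pc4: +16 =892
r93=1011101 pc5: +32 =924
r94=1011110 pc5: +32 =956
r95=1011111 pc6: +64 =1020
r96=1100000 pc2: +4 =1024
r97=1100001 pc3: +8 =1032
r98=1100010 pc3: +8 =1040
r99=1100011 pc4: +16 =1056
r100=1100100 pc3: +8 =1064
r101=1100101 pc4: +16 =1080
r102=1100110 pc4: +16 =1096
r103=1100111 pc5: +32 =1128
r104=1101000 pc3: +8 =1136
r105=1101001 pc4: +16 =1152
r106=1101010 pc4: +16 =1168
r107=1101011 pc5: +32 =1200
r108=1101100 pc4: +16 =1216
r109=1101101 pc5: +32 =1248
r110=1101110 pc5: +32 =1280
r111=1101111 pc6: +64 =1344
r112=1110000 pc3: +8 =1352
r113=1110001 pc4: +16 =1368
r114=1110010 pc4: +16 =1384
r115=1110011 pc5: +32 =1416
r116=1110100 pc4: +16 =1432
r117=1110101 pc5: +32 =1464
r118=1110110 pc5: +32 =1496
r119=1110111 pc6: +64 =1560
r120=1111000 pc4: +16 =1576
r121=1111001 pc5: +32 =1608
r122=1111010 pc5: +32 =1640

Answer: 1640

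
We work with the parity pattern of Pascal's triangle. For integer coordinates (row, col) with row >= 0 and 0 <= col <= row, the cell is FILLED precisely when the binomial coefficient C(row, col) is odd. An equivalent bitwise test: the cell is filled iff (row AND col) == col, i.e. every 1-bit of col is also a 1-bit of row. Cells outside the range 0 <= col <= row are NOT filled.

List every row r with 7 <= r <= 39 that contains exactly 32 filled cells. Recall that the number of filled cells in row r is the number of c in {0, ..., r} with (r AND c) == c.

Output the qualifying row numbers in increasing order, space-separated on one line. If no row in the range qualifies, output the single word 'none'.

Row r has 2^popcount(r) filled cells, so we need popcount(r) = log2(32) = 5.
Scan r = 7..39 and keep those with exactly 5 one-bits:
r=7=111 popcount=3 -> skip
r=8=1000 popcount=1 -> skip
r=9=1001 popcount=2 -> skip
r=10=1010 popcount=2 -> skip
r=11=1011 popcount=3 -> skip
r=12=1100 popcount=2 -> skip
r=13=1101 popcount=3 -> skip
r=14=1110 popcount=3 -> skip
r=15=1111 popcount=4 -> skip
r=16=10000 popcount=1 -> skip
r=17=10001 popcount=2 -> skip
r=18=10010 popcount=2 -> skip
r=19=10011 popcount=3 -> skip
r=20=10100 popcount=2 -> skip
r=21=10101 popcount=3 -> skip
r=22=10110 popcount=3 -> skip
r=23=10111 popcount=4 -> skip
r=24=11000 popcount=2 -> skip
r=25=11001 popcount=3 -> skip
r=26=11010 popcount=3 -> skip
r=27=11011 popcount=4 -> skip
r=28=11100 popcount=3 -> skip
r=29=11101 popcount=4 -> skip
r=30=11110 popcount=4 -> skip
r=31=11111 popcount=5 -> KEEP
r=32=100000 popcount=1 -> skip
r=33=100001 popcount=2 -> skip
r=34=100010 popcount=2 -> skip
r=35=100011 popcount=3 -> skip
r=36=100100 popcount=2 -> skip
r=37=100101 popcount=3 -> skip
r=38=100110 popcount=3 -> skip
r=39=100111 popcount=4 -> skip
Kept rows: 31

Answer: 31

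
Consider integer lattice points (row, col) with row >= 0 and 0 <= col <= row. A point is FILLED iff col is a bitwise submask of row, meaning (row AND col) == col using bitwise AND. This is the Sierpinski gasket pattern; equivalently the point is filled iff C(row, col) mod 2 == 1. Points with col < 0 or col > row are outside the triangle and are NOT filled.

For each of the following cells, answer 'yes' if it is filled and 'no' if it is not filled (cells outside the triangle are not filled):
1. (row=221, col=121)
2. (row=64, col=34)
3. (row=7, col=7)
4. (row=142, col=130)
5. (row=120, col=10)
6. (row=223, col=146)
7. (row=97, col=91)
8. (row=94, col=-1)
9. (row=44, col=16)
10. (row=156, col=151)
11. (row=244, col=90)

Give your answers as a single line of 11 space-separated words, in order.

(221,121): row=0b11011101, col=0b1111001, row AND col = 0b1011001 = 89; 89 != 121 -> empty
(64,34): row=0b1000000, col=0b100010, row AND col = 0b0 = 0; 0 != 34 -> empty
(7,7): row=0b111, col=0b111, row AND col = 0b111 = 7; 7 == 7 -> filled
(142,130): row=0b10001110, col=0b10000010, row AND col = 0b10000010 = 130; 130 == 130 -> filled
(120,10): row=0b1111000, col=0b1010, row AND col = 0b1000 = 8; 8 != 10 -> empty
(223,146): row=0b11011111, col=0b10010010, row AND col = 0b10010010 = 146; 146 == 146 -> filled
(97,91): row=0b1100001, col=0b1011011, row AND col = 0b1000001 = 65; 65 != 91 -> empty
(94,-1): col outside [0, 94] -> not filled
(44,16): row=0b101100, col=0b10000, row AND col = 0b0 = 0; 0 != 16 -> empty
(156,151): row=0b10011100, col=0b10010111, row AND col = 0b10010100 = 148; 148 != 151 -> empty
(244,90): row=0b11110100, col=0b1011010, row AND col = 0b1010000 = 80; 80 != 90 -> empty

Answer: no no yes yes no yes no no no no no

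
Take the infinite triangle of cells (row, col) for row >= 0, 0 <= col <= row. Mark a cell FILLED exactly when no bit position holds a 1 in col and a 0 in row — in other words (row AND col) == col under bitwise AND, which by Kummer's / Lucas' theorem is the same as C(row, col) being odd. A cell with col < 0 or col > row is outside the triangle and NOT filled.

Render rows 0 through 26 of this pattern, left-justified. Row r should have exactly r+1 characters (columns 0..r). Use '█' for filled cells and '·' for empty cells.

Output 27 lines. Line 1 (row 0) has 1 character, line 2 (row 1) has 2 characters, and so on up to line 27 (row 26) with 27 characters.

Answer: █
██
█·█
████
█···█
██··██
█·█·█·█
████████
█·······█
██······██
█·█·····█·█
████····████
█···█···█···█
██··██··██··██
█·█·█·█·█·█·█·█
████████████████
█···············█
██··············██
█·█·············█·█
████············████
█···█···········█···█
██··██··········██··██
█·█·█·█·········█·█·█·█
████████········████████
█·······█·······█·······█
██······██······██······██
█·█·····█·█·····█·█·····█·█

Derivation:
r0=0: █
r1=1: ██
r2=10: █·█
r3=11: ████
r4=100: █···█
r5=101: ██··██
r6=110: █·█·█·█
r7=111: ████████
r8=1000: █·······█
r9=1001: ██······██
r10=1010: █·█·····█·█
r11=1011: ████····████
r12=1100: █···█···█···█
r13=1101: ██··██··██··██
r14=1110: █·█·█·█·█·█·█·█
r15=1111: ████████████████
r16=10000: █···············█
r17=10001: ██··············██
r18=10010: █·█·············█·█
r19=10011: ████············████
r20=10100: █···█···········█···█
r21=10101: ██··██··········██··██
r22=10110: █·█·█·█·········█·█·█·█
r23=10111: ████████········████████
r24=11000: █·······█·······█·······█
r25=11001: ██······██······██······██
r26=11010: █·█·····█·█·····█·█·····█·█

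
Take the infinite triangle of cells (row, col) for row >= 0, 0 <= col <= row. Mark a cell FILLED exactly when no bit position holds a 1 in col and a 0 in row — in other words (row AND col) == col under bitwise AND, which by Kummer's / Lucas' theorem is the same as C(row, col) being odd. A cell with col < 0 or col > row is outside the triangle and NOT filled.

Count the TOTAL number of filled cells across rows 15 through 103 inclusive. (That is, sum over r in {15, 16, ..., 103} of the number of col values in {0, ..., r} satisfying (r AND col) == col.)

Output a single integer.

Answer: 1258

Derivation:
r15=1111 pc4: +16 =16
r16=10000 pc1: +2 =18
r17=10001 pc2: +4 =22
r18=10010 pc2: +4 =26
r19=10011 pc3: +8 =34
r20=10100 pc2: +4 =38
r21=10101 pc3: +8 =46
r22=10110 pc3: +8 =54
r23=10111 pc4: +16 =70
r24=11000 pc2: +4 =74
r25=11001 pc3: +8 =82
r26=11010 pc3: +8 =90
r27=11011 pc4: +16 =106
r28=11100 pc3: +8 =114
r29=11101 pc4: +16 =130
r30=11110 pc4: +16 =146
r31=11111 pc5: +32 =178
r32=100000 pc1: +2 =180
r33=100001 pc2: +4 =184
r34=100010 pc2: +4 =188
r35=100011 pc3: +8 =196
r36=100100 pc2: +4 =200
r37=100101 pc3: +8 =208
r38=100110 pc3: +8 =216
r39=100111 pc4: +16 =232
r40=101000 pc2: +4 =236
r41=101001 pc3: +8 =244
r42=101010 pc3: +8 =252
r43=101011 pc4: +16 =268
r44=101100 pc3: +8 =276
r45=101101 pc4: +16 =292
r46=101110 pc4: +16 =308
r47=101111 pc5: +32 =340
r48=110000 pc2: +4 =344
r49=110001 pc3: +8 =352
r50=110010 pc3: +8 =360
r51=110011 pc4: +16 =376
r52=110100 pc3: +8 =384
r53=110101 pc4: +16 =400
r54=110110 pc4: +16 =416
r55=110111 pc5: +32 =448
r56=111000 pc3: +8 =456
r57=111001 pc4: +16 =472
r58=111010 pc4: +16 =488
r59=111011 pc5: +32 =520
r60=111100 pc4: +16 =536
r61=111101 pc5: +32 =568
r62=111110 pc5: +32 =600
r63=111111 pc6: +64 =664
r64=1000000 pc1: +2 =666
r65=1000001 pc2: +4 =670
r66=1000010 pc2: +4 =674
r67=1000011 pc3: +8 =682
r68=1000100 pc2: +4 =686
r69=1000101 pc3: +8 =694
r70=1000110 pc3: +8 =702
r71=1000111 pc4: +16 =718
r72=1001000 pc2: +4 =722
r73=1001001 pc3: +8 =730
r74=1001010 pc3: +8 =738
r75=1001011 pc4: +16 =754
r76=1001100 pc3: +8 =762
r77=1001101 pc4: +16 =778
r78=1001110 pc4: +16 =794
r79=1001111 pc5: +32 =826
r80=1010000 pc2: +4 =830
r81=1010001 pc3: +8 =838
r82=1010010 pc3: +8 =846
r83=1010011 pc4: +16 =862
r84=1010100 pc3: +8 =870
r85=1010101 pc4: +16 =886
r86=1010110 pc4: +16 =902
r87=1010111 pc5: +32 =934
r88=1011000 pc3: +8 =942
r89=1011001 pc4: +16 =958
r90=1011010 pc4: +16 =974
r91=1011011 pc5: +32 =1006
r92=1011100 pc4: +16 =1022
r93=1011101 pc5: +32 =1054
r94=1011110 pc5: +32 =1086
r95=1011111 pc6: +64 =1150
r96=1100000 pc2: +4 =1154
r97=1100001 pc3: +8 =1162
r98=1100010 pc3: +8 =1170
r99=1100011 pc4: +16 =1186
r100=1100100 pc3: +8 =1194
r101=1100101 pc4: +16 =1210
r102=1100110 pc4: +16 =1226
r103=1100111 pc5: +32 =1258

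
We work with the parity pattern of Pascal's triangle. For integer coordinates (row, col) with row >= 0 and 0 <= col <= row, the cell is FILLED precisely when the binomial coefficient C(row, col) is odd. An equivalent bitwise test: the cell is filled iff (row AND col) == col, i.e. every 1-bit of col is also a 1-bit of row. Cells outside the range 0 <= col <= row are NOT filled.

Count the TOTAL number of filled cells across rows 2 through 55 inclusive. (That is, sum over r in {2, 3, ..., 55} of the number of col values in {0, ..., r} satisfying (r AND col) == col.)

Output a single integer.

Answer: 510

Derivation:
r2=10 pc1: +2 =2
r3=11 pc2: +4 =6
r4=100 pc1: +2 =8
r5=101 pc2: +4 =12
r6=110 pc2: +4 =16
r7=111 pc3: +8 =24
r8=1000 pc1: +2 =26
r9=1001 pc2: +4 =30
r10=1010 pc2: +4 =34
r11=1011 pc3: +8 =42
r12=1100 pc2: +4 =46
r13=1101 pc3: +8 =54
r14=1110 pc3: +8 =62
r15=1111 pc4: +16 =78
r16=10000 pc1: +2 =80
r17=10001 pc2: +4 =84
r18=10010 pc2: +4 =88
r19=10011 pc3: +8 =96
r20=10100 pc2: +4 =100
r21=10101 pc3: +8 =108
r22=10110 pc3: +8 =116
r23=10111 pc4: +16 =132
r24=11000 pc2: +4 =136
r25=11001 pc3: +8 =144
r26=11010 pc3: +8 =152
r27=11011 pc4: +16 =168
r28=11100 pc3: +8 =176
r29=11101 pc4: +16 =192
r30=11110 pc4: +16 =208
r31=11111 pc5: +32 =240
r32=100000 pc1: +2 =242
r33=100001 pc2: +4 =246
r34=100010 pc2: +4 =250
r35=100011 pc3: +8 =258
r36=100100 pc2: +4 =262
r37=100101 pc3: +8 =270
r38=100110 pc3: +8 =278
r39=100111 pc4: +16 =294
r40=101000 pc2: +4 =298
r41=101001 pc3: +8 =306
r42=101010 pc3: +8 =314
r43=101011 pc4: +16 =330
r44=101100 pc3: +8 =338
r45=101101 pc4: +16 =354
r46=101110 pc4: +16 =370
r47=101111 pc5: +32 =402
r48=110000 pc2: +4 =406
r49=110001 pc3: +8 =414
r50=110010 pc3: +8 =422
r51=110011 pc4: +16 =438
r52=110100 pc3: +8 =446
r53=110101 pc4: +16 =462
r54=110110 pc4: +16 =478
r55=110111 pc5: +32 =510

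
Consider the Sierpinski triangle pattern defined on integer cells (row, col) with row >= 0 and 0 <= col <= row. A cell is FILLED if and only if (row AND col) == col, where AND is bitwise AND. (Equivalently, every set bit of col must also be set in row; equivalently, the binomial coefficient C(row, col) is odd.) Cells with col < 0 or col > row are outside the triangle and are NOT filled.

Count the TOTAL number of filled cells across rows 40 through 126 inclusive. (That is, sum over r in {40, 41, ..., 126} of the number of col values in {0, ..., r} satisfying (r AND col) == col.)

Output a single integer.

Answer: 1762

Derivation:
r40=101000 pc2: +4 =4
r41=101001 pc3: +8 =12
r42=101010 pc3: +8 =20
r43=101011 pc4: +16 =36
r44=101100 pc3: +8 =44
r45=101101 pc4: +16 =60
r46=101110 pc4: +16 =76
r47=101111 pc5: +32 =108
r48=110000 pc2: +4 =112
r49=110001 pc3: +8 =120
r50=110010 pc3: +8 =128
r51=110011 pc4: +16 =144
r52=110100 pc3: +8 =152
r53=110101 pc4: +16 =168
r54=110110 pc4: +16 =184
r55=110111 pc5: +32 =216
r56=111000 pc3: +8 =224
r57=111001 pc4: +16 =240
r58=111010 pc4: +16 =256
r59=111011 pc5: +32 =288
r60=111100 pc4: +16 =304
r61=111101 pc5: +32 =336
r62=111110 pc5: +32 =368
r63=111111 pc6: +64 =432
r64=1000000 pc1: +2 =434
r65=1000001 pc2: +4 =438
r66=1000010 pc2: +4 =442
r67=1000011 pc3: +8 =450
r68=1000100 pc2: +4 =454
r69=1000101 pc3: +8 =462
r70=1000110 pc3: +8 =470
r71=1000111 pc4: +16 =486
r72=1001000 pc2: +4 =490
r73=1001001 pc3: +8 =498
r74=1001010 pc3: +8 =506
r75=1001011 pc4: +16 =522
r76=1001100 pc3: +8 =530
r77=1001101 pc4: +16 =546
r78=1001110 pc4: +16 =562
r79=1001111 pc5: +32 =594
r80=1010000 pc2: +4 =598
r81=1010001 pc3: +8 =606
r82=1010010 pc3: +8 =614
r83=1010011 pc4: +16 =630
r84=1010100 pc3: +8 =638
r85=1010101 pc4: +16 =654
r86=1010110 pc4: +16 =670
r87=1010111 pc5: +32 =702
r88=1011000 pc3: +8 =710
r89=1011001 pc4: +16 =726
r90=1011010 pc4: +16 =742
r91=1011011 pc5: +32 =774
r92=1011100 pc4: +16 =790
r93=1011101 pc5: +32 =822
r94=1011110 pc5: +32 =854
r95=1011111 pc6: +64 =918
r96=1100000 pc2: +4 =922
r97=1100001 pc3: +8 =930
r98=1100010 pc3: +8 =938
r99=1100011 pc4: +16 =954
r100=1100100 pc3: +8 =962
r101=1100101 pc4: +16 =978
r102=1100110 pc4: +16 =994
r103=1100111 pc5: +32 =1026
r104=1101000 pc3: +8 =1034
r105=1101001 pc4: +16 =1050
r106=1101010 pc4: +16 =1066
r107=1101011 pc5: +32 =1098
r108=1101100 pc4: +16 =1114
r109=1101101 pc5: +32 =1146
r110=1101110 pc5: +32 =1178
r111=1101111 pc6: +64 =1242
r112=1110000 pc3: +8 =1250
r113=1110001 pc4: +16 =1266
r114=1110010 pc4: +16 =1282
r115=1110011 pc5: +32 =1314
r116=1110100 pc4: +16 =1330
r117=1110101 pc5: +32 =1362
r118=1110110 pc5: +32 =1394
r119=1110111 pc6: +64 =1458
r120=1111000 pc4: +16 =1474
r121=1111001 pc5: +32 =1506
r122=1111010 pc5: +32 =1538
r123=1111011 pc6: +64 =1602
r124=1111100 pc5: +32 =1634
r125=1111101 pc6: +64 =1698
r126=1111110 pc6: +64 =1762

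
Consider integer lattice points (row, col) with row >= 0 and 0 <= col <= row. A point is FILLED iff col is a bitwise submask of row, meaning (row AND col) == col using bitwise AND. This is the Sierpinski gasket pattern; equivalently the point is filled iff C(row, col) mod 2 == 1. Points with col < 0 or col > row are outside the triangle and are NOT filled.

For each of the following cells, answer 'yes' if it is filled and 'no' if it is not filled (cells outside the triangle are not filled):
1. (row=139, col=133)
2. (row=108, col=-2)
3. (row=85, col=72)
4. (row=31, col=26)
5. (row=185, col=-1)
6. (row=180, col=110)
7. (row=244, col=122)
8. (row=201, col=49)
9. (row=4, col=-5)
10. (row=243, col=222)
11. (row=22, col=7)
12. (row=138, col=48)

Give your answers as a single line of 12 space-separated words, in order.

(139,133): row=0b10001011, col=0b10000101, row AND col = 0b10000001 = 129; 129 != 133 -> empty
(108,-2): col outside [0, 108] -> not filled
(85,72): row=0b1010101, col=0b1001000, row AND col = 0b1000000 = 64; 64 != 72 -> empty
(31,26): row=0b11111, col=0b11010, row AND col = 0b11010 = 26; 26 == 26 -> filled
(185,-1): col outside [0, 185] -> not filled
(180,110): row=0b10110100, col=0b1101110, row AND col = 0b100100 = 36; 36 != 110 -> empty
(244,122): row=0b11110100, col=0b1111010, row AND col = 0b1110000 = 112; 112 != 122 -> empty
(201,49): row=0b11001001, col=0b110001, row AND col = 0b1 = 1; 1 != 49 -> empty
(4,-5): col outside [0, 4] -> not filled
(243,222): row=0b11110011, col=0b11011110, row AND col = 0b11010010 = 210; 210 != 222 -> empty
(22,7): row=0b10110, col=0b111, row AND col = 0b110 = 6; 6 != 7 -> empty
(138,48): row=0b10001010, col=0b110000, row AND col = 0b0 = 0; 0 != 48 -> empty

Answer: no no no yes no no no no no no no no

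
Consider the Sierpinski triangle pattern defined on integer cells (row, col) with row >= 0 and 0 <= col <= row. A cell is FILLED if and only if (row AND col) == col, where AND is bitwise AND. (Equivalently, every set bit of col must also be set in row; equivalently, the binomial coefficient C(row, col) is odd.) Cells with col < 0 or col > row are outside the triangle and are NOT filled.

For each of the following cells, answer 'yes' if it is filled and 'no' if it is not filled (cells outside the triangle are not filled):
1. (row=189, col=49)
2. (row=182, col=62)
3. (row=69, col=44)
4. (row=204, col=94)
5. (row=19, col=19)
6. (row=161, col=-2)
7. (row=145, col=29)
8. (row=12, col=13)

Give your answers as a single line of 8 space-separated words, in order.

(189,49): row=0b10111101, col=0b110001, row AND col = 0b110001 = 49; 49 == 49 -> filled
(182,62): row=0b10110110, col=0b111110, row AND col = 0b110110 = 54; 54 != 62 -> empty
(69,44): row=0b1000101, col=0b101100, row AND col = 0b100 = 4; 4 != 44 -> empty
(204,94): row=0b11001100, col=0b1011110, row AND col = 0b1001100 = 76; 76 != 94 -> empty
(19,19): row=0b10011, col=0b10011, row AND col = 0b10011 = 19; 19 == 19 -> filled
(161,-2): col outside [0, 161] -> not filled
(145,29): row=0b10010001, col=0b11101, row AND col = 0b10001 = 17; 17 != 29 -> empty
(12,13): col outside [0, 12] -> not filled

Answer: yes no no no yes no no no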